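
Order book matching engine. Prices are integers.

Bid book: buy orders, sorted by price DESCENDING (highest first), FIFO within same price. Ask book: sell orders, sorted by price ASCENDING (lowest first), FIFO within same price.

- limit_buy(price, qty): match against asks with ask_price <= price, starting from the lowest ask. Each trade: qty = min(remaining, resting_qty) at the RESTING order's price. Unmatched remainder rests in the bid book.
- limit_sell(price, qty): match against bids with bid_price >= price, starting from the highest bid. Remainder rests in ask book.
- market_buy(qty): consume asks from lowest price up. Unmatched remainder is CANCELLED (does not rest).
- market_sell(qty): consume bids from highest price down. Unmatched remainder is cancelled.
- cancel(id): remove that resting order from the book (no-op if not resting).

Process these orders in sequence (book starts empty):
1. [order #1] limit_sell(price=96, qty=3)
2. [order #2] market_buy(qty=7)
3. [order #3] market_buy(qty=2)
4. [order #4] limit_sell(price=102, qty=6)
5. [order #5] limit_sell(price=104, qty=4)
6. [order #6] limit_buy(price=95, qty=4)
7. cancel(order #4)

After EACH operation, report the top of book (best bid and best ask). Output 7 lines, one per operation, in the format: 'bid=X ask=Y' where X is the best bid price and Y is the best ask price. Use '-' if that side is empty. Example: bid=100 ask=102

Answer: bid=- ask=96
bid=- ask=-
bid=- ask=-
bid=- ask=102
bid=- ask=102
bid=95 ask=102
bid=95 ask=104

Derivation:
After op 1 [order #1] limit_sell(price=96, qty=3): fills=none; bids=[-] asks=[#1:3@96]
After op 2 [order #2] market_buy(qty=7): fills=#2x#1:3@96; bids=[-] asks=[-]
After op 3 [order #3] market_buy(qty=2): fills=none; bids=[-] asks=[-]
After op 4 [order #4] limit_sell(price=102, qty=6): fills=none; bids=[-] asks=[#4:6@102]
After op 5 [order #5] limit_sell(price=104, qty=4): fills=none; bids=[-] asks=[#4:6@102 #5:4@104]
After op 6 [order #6] limit_buy(price=95, qty=4): fills=none; bids=[#6:4@95] asks=[#4:6@102 #5:4@104]
After op 7 cancel(order #4): fills=none; bids=[#6:4@95] asks=[#5:4@104]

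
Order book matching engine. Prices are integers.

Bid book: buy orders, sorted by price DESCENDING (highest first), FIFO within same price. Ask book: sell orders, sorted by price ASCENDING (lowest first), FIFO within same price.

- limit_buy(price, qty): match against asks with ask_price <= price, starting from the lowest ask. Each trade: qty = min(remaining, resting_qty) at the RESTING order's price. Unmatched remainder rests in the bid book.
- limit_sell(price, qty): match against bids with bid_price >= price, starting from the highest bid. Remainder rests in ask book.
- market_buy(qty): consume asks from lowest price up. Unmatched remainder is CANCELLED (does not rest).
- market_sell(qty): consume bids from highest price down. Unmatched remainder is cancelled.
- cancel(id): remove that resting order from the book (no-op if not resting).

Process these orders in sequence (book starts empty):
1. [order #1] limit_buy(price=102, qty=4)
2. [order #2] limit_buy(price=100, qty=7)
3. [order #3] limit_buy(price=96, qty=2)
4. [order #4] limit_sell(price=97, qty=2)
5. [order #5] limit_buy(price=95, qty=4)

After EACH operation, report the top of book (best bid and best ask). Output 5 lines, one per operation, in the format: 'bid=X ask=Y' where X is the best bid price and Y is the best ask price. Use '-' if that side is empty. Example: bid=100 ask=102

Answer: bid=102 ask=-
bid=102 ask=-
bid=102 ask=-
bid=102 ask=-
bid=102 ask=-

Derivation:
After op 1 [order #1] limit_buy(price=102, qty=4): fills=none; bids=[#1:4@102] asks=[-]
After op 2 [order #2] limit_buy(price=100, qty=7): fills=none; bids=[#1:4@102 #2:7@100] asks=[-]
After op 3 [order #3] limit_buy(price=96, qty=2): fills=none; bids=[#1:4@102 #2:7@100 #3:2@96] asks=[-]
After op 4 [order #4] limit_sell(price=97, qty=2): fills=#1x#4:2@102; bids=[#1:2@102 #2:7@100 #3:2@96] asks=[-]
After op 5 [order #5] limit_buy(price=95, qty=4): fills=none; bids=[#1:2@102 #2:7@100 #3:2@96 #5:4@95] asks=[-]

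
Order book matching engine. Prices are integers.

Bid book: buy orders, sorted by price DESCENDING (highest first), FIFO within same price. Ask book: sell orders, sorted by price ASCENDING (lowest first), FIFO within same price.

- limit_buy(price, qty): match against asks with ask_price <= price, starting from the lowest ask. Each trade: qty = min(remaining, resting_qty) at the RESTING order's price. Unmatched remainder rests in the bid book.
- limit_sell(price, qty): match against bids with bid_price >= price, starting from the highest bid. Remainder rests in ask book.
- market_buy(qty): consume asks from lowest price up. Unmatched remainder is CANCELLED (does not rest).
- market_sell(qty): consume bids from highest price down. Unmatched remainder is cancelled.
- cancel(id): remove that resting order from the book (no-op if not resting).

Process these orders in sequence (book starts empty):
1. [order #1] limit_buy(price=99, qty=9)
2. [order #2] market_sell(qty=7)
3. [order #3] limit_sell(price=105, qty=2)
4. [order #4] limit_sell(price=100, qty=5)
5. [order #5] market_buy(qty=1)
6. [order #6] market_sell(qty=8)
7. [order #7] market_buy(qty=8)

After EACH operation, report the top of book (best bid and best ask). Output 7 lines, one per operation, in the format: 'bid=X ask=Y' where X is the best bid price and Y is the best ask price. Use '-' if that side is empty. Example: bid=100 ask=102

After op 1 [order #1] limit_buy(price=99, qty=9): fills=none; bids=[#1:9@99] asks=[-]
After op 2 [order #2] market_sell(qty=7): fills=#1x#2:7@99; bids=[#1:2@99] asks=[-]
After op 3 [order #3] limit_sell(price=105, qty=2): fills=none; bids=[#1:2@99] asks=[#3:2@105]
After op 4 [order #4] limit_sell(price=100, qty=5): fills=none; bids=[#1:2@99] asks=[#4:5@100 #3:2@105]
After op 5 [order #5] market_buy(qty=1): fills=#5x#4:1@100; bids=[#1:2@99] asks=[#4:4@100 #3:2@105]
After op 6 [order #6] market_sell(qty=8): fills=#1x#6:2@99; bids=[-] asks=[#4:4@100 #3:2@105]
After op 7 [order #7] market_buy(qty=8): fills=#7x#4:4@100 #7x#3:2@105; bids=[-] asks=[-]

Answer: bid=99 ask=-
bid=99 ask=-
bid=99 ask=105
bid=99 ask=100
bid=99 ask=100
bid=- ask=100
bid=- ask=-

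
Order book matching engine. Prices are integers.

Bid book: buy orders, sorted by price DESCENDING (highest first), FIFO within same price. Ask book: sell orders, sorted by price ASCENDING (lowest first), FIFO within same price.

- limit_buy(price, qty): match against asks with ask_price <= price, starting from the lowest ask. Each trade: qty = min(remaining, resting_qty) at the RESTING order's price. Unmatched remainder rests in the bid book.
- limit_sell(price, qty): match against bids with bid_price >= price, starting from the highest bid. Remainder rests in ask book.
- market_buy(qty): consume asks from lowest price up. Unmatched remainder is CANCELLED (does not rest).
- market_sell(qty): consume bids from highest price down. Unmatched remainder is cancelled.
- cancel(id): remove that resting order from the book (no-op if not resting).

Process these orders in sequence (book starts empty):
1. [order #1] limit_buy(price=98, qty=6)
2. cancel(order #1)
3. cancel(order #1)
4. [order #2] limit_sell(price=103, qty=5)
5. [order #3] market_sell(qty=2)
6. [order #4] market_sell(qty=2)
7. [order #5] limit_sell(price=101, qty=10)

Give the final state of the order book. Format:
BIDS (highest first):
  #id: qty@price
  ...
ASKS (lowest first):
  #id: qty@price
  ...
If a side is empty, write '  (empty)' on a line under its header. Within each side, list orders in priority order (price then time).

After op 1 [order #1] limit_buy(price=98, qty=6): fills=none; bids=[#1:6@98] asks=[-]
After op 2 cancel(order #1): fills=none; bids=[-] asks=[-]
After op 3 cancel(order #1): fills=none; bids=[-] asks=[-]
After op 4 [order #2] limit_sell(price=103, qty=5): fills=none; bids=[-] asks=[#2:5@103]
After op 5 [order #3] market_sell(qty=2): fills=none; bids=[-] asks=[#2:5@103]
After op 6 [order #4] market_sell(qty=2): fills=none; bids=[-] asks=[#2:5@103]
After op 7 [order #5] limit_sell(price=101, qty=10): fills=none; bids=[-] asks=[#5:10@101 #2:5@103]

Answer: BIDS (highest first):
  (empty)
ASKS (lowest first):
  #5: 10@101
  #2: 5@103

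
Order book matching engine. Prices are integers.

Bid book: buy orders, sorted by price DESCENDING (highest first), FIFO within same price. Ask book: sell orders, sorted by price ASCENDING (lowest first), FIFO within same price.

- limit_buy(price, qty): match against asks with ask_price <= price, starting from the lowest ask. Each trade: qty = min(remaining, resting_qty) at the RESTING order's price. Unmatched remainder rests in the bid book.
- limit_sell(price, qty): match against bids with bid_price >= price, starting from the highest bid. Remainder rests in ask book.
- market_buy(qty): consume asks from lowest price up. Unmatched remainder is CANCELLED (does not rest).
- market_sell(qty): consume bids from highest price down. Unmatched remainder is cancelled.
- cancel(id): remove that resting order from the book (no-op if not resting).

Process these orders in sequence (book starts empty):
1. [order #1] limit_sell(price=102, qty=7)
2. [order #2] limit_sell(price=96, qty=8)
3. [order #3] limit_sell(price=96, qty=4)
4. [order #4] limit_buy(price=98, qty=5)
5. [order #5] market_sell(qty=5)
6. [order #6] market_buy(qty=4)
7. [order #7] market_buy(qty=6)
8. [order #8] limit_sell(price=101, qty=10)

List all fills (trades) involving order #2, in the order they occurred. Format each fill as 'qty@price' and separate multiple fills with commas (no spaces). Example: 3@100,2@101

After op 1 [order #1] limit_sell(price=102, qty=7): fills=none; bids=[-] asks=[#1:7@102]
After op 2 [order #2] limit_sell(price=96, qty=8): fills=none; bids=[-] asks=[#2:8@96 #1:7@102]
After op 3 [order #3] limit_sell(price=96, qty=4): fills=none; bids=[-] asks=[#2:8@96 #3:4@96 #1:7@102]
After op 4 [order #4] limit_buy(price=98, qty=5): fills=#4x#2:5@96; bids=[-] asks=[#2:3@96 #3:4@96 #1:7@102]
After op 5 [order #5] market_sell(qty=5): fills=none; bids=[-] asks=[#2:3@96 #3:4@96 #1:7@102]
After op 6 [order #6] market_buy(qty=4): fills=#6x#2:3@96 #6x#3:1@96; bids=[-] asks=[#3:3@96 #1:7@102]
After op 7 [order #7] market_buy(qty=6): fills=#7x#3:3@96 #7x#1:3@102; bids=[-] asks=[#1:4@102]
After op 8 [order #8] limit_sell(price=101, qty=10): fills=none; bids=[-] asks=[#8:10@101 #1:4@102]

Answer: 5@96,3@96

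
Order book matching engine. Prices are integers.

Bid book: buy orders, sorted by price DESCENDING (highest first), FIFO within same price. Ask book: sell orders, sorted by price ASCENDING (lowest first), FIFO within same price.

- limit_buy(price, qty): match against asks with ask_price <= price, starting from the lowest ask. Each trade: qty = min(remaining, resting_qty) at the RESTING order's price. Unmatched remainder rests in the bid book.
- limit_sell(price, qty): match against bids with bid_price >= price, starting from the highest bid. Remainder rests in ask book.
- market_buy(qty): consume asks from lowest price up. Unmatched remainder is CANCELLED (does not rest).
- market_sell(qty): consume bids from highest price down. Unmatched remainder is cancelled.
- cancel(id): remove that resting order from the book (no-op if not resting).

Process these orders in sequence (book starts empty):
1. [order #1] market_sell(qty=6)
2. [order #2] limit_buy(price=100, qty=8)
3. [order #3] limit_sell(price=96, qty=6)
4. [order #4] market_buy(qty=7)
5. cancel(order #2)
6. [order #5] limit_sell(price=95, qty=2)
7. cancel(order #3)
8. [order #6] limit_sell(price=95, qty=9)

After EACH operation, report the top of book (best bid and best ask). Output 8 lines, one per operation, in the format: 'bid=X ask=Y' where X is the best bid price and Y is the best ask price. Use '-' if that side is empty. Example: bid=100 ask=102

Answer: bid=- ask=-
bid=100 ask=-
bid=100 ask=-
bid=100 ask=-
bid=- ask=-
bid=- ask=95
bid=- ask=95
bid=- ask=95

Derivation:
After op 1 [order #1] market_sell(qty=6): fills=none; bids=[-] asks=[-]
After op 2 [order #2] limit_buy(price=100, qty=8): fills=none; bids=[#2:8@100] asks=[-]
After op 3 [order #3] limit_sell(price=96, qty=6): fills=#2x#3:6@100; bids=[#2:2@100] asks=[-]
After op 4 [order #4] market_buy(qty=7): fills=none; bids=[#2:2@100] asks=[-]
After op 5 cancel(order #2): fills=none; bids=[-] asks=[-]
After op 6 [order #5] limit_sell(price=95, qty=2): fills=none; bids=[-] asks=[#5:2@95]
After op 7 cancel(order #3): fills=none; bids=[-] asks=[#5:2@95]
After op 8 [order #6] limit_sell(price=95, qty=9): fills=none; bids=[-] asks=[#5:2@95 #6:9@95]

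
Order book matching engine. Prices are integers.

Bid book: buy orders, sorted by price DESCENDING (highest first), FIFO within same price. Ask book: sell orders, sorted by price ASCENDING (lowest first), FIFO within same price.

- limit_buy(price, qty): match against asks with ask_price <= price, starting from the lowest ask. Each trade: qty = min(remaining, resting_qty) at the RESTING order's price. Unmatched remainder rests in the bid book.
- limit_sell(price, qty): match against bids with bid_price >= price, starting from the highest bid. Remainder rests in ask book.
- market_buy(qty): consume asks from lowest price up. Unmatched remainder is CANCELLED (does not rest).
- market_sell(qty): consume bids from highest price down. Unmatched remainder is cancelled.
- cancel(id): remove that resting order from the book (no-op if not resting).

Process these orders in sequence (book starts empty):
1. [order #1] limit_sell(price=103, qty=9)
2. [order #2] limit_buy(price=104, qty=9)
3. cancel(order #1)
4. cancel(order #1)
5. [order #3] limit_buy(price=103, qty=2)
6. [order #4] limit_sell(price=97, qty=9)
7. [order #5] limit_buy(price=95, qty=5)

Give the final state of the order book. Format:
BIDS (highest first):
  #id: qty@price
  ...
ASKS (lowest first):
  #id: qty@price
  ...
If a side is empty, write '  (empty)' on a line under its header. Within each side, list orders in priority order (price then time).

Answer: BIDS (highest first):
  #5: 5@95
ASKS (lowest first):
  #4: 7@97

Derivation:
After op 1 [order #1] limit_sell(price=103, qty=9): fills=none; bids=[-] asks=[#1:9@103]
After op 2 [order #2] limit_buy(price=104, qty=9): fills=#2x#1:9@103; bids=[-] asks=[-]
After op 3 cancel(order #1): fills=none; bids=[-] asks=[-]
After op 4 cancel(order #1): fills=none; bids=[-] asks=[-]
After op 5 [order #3] limit_buy(price=103, qty=2): fills=none; bids=[#3:2@103] asks=[-]
After op 6 [order #4] limit_sell(price=97, qty=9): fills=#3x#4:2@103; bids=[-] asks=[#4:7@97]
After op 7 [order #5] limit_buy(price=95, qty=5): fills=none; bids=[#5:5@95] asks=[#4:7@97]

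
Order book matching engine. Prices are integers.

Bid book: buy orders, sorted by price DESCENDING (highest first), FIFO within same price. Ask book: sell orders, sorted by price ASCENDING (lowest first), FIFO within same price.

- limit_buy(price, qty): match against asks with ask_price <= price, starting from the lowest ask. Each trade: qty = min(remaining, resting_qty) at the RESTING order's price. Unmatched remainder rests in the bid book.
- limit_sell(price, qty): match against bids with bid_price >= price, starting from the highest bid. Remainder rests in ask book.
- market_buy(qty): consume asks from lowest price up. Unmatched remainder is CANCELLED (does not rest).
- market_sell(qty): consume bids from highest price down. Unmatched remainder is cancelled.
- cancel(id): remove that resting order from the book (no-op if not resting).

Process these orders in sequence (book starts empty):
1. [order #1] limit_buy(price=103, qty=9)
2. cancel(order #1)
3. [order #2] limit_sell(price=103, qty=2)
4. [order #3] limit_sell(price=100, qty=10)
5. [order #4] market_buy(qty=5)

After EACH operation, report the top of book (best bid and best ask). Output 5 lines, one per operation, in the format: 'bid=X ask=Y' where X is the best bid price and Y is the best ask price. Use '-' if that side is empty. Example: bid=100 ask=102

Answer: bid=103 ask=-
bid=- ask=-
bid=- ask=103
bid=- ask=100
bid=- ask=100

Derivation:
After op 1 [order #1] limit_buy(price=103, qty=9): fills=none; bids=[#1:9@103] asks=[-]
After op 2 cancel(order #1): fills=none; bids=[-] asks=[-]
After op 3 [order #2] limit_sell(price=103, qty=2): fills=none; bids=[-] asks=[#2:2@103]
After op 4 [order #3] limit_sell(price=100, qty=10): fills=none; bids=[-] asks=[#3:10@100 #2:2@103]
After op 5 [order #4] market_buy(qty=5): fills=#4x#3:5@100; bids=[-] asks=[#3:5@100 #2:2@103]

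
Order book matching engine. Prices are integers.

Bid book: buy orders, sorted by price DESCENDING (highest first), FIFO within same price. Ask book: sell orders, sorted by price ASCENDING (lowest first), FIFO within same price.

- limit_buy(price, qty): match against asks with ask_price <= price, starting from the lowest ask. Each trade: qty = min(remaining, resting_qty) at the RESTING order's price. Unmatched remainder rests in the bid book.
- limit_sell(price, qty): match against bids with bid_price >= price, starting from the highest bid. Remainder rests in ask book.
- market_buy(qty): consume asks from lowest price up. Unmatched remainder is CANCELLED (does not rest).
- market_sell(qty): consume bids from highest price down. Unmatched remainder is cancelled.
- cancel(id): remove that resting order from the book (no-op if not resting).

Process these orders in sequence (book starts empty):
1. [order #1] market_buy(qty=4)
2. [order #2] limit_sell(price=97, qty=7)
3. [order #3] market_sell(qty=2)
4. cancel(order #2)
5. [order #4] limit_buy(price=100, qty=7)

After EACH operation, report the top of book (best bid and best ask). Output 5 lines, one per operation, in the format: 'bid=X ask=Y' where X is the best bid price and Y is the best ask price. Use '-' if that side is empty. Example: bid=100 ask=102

After op 1 [order #1] market_buy(qty=4): fills=none; bids=[-] asks=[-]
After op 2 [order #2] limit_sell(price=97, qty=7): fills=none; bids=[-] asks=[#2:7@97]
After op 3 [order #3] market_sell(qty=2): fills=none; bids=[-] asks=[#2:7@97]
After op 4 cancel(order #2): fills=none; bids=[-] asks=[-]
After op 5 [order #4] limit_buy(price=100, qty=7): fills=none; bids=[#4:7@100] asks=[-]

Answer: bid=- ask=-
bid=- ask=97
bid=- ask=97
bid=- ask=-
bid=100 ask=-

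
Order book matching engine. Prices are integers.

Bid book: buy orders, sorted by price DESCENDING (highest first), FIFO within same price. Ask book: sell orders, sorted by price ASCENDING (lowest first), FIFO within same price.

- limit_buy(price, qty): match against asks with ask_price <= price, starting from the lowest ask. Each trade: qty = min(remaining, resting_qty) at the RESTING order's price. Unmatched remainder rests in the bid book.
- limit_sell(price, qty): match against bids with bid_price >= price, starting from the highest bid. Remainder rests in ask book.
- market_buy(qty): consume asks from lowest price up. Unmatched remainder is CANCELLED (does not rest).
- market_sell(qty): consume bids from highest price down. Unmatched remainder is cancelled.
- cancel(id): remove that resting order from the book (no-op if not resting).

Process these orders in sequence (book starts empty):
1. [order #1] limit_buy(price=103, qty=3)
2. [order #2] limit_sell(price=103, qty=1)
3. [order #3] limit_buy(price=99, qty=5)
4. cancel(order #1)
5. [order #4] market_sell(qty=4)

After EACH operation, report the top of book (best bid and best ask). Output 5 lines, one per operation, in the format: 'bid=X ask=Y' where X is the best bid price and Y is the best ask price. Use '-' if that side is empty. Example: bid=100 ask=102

Answer: bid=103 ask=-
bid=103 ask=-
bid=103 ask=-
bid=99 ask=-
bid=99 ask=-

Derivation:
After op 1 [order #1] limit_buy(price=103, qty=3): fills=none; bids=[#1:3@103] asks=[-]
After op 2 [order #2] limit_sell(price=103, qty=1): fills=#1x#2:1@103; bids=[#1:2@103] asks=[-]
After op 3 [order #3] limit_buy(price=99, qty=5): fills=none; bids=[#1:2@103 #3:5@99] asks=[-]
After op 4 cancel(order #1): fills=none; bids=[#3:5@99] asks=[-]
After op 5 [order #4] market_sell(qty=4): fills=#3x#4:4@99; bids=[#3:1@99] asks=[-]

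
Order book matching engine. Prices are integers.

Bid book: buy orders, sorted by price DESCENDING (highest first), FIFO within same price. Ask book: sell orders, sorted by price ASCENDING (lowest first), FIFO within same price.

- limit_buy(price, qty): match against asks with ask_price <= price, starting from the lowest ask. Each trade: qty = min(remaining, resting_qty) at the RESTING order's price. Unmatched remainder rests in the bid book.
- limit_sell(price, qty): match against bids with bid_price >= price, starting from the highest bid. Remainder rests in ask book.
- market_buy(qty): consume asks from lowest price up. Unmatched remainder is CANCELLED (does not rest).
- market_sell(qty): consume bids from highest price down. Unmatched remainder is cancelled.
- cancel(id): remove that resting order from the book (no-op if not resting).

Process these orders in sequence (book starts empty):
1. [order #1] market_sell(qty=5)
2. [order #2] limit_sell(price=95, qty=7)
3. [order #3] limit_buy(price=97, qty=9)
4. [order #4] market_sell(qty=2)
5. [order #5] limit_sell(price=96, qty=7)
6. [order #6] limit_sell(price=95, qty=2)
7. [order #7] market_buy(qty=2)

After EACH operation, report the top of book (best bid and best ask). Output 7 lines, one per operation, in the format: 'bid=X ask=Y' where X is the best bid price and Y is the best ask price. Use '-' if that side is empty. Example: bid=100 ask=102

After op 1 [order #1] market_sell(qty=5): fills=none; bids=[-] asks=[-]
After op 2 [order #2] limit_sell(price=95, qty=7): fills=none; bids=[-] asks=[#2:7@95]
After op 3 [order #3] limit_buy(price=97, qty=9): fills=#3x#2:7@95; bids=[#3:2@97] asks=[-]
After op 4 [order #4] market_sell(qty=2): fills=#3x#4:2@97; bids=[-] asks=[-]
After op 5 [order #5] limit_sell(price=96, qty=7): fills=none; bids=[-] asks=[#5:7@96]
After op 6 [order #6] limit_sell(price=95, qty=2): fills=none; bids=[-] asks=[#6:2@95 #5:7@96]
After op 7 [order #7] market_buy(qty=2): fills=#7x#6:2@95; bids=[-] asks=[#5:7@96]

Answer: bid=- ask=-
bid=- ask=95
bid=97 ask=-
bid=- ask=-
bid=- ask=96
bid=- ask=95
bid=- ask=96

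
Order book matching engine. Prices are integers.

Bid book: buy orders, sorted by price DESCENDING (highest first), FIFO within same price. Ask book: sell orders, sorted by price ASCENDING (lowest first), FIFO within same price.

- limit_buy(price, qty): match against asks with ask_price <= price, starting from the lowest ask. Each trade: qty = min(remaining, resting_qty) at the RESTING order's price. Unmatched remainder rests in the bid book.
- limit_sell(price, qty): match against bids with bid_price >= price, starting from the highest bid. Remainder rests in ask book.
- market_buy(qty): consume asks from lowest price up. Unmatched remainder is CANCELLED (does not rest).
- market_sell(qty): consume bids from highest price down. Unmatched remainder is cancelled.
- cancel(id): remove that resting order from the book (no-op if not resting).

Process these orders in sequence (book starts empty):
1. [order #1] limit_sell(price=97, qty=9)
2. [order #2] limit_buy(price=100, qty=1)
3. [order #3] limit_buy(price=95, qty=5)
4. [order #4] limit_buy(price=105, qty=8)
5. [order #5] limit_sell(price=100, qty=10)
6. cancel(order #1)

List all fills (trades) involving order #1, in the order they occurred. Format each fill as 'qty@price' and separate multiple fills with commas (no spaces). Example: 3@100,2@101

Answer: 1@97,8@97

Derivation:
After op 1 [order #1] limit_sell(price=97, qty=9): fills=none; bids=[-] asks=[#1:9@97]
After op 2 [order #2] limit_buy(price=100, qty=1): fills=#2x#1:1@97; bids=[-] asks=[#1:8@97]
After op 3 [order #3] limit_buy(price=95, qty=5): fills=none; bids=[#3:5@95] asks=[#1:8@97]
After op 4 [order #4] limit_buy(price=105, qty=8): fills=#4x#1:8@97; bids=[#3:5@95] asks=[-]
After op 5 [order #5] limit_sell(price=100, qty=10): fills=none; bids=[#3:5@95] asks=[#5:10@100]
After op 6 cancel(order #1): fills=none; bids=[#3:5@95] asks=[#5:10@100]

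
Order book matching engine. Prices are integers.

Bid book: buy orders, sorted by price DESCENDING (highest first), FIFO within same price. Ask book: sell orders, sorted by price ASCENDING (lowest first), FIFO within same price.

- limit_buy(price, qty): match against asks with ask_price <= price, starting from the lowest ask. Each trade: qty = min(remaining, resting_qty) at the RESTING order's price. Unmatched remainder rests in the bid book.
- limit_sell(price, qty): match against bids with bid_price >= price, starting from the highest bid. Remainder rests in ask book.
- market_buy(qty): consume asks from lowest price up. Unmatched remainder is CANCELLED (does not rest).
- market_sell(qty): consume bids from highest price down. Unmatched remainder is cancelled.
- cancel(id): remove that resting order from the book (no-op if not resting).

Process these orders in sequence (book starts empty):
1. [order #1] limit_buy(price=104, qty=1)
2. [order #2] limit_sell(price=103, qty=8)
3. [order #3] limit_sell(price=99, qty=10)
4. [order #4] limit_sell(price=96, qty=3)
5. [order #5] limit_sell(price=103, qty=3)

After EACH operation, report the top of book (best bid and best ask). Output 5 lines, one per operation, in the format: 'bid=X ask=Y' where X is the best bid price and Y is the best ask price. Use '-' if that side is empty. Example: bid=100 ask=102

Answer: bid=104 ask=-
bid=- ask=103
bid=- ask=99
bid=- ask=96
bid=- ask=96

Derivation:
After op 1 [order #1] limit_buy(price=104, qty=1): fills=none; bids=[#1:1@104] asks=[-]
After op 2 [order #2] limit_sell(price=103, qty=8): fills=#1x#2:1@104; bids=[-] asks=[#2:7@103]
After op 3 [order #3] limit_sell(price=99, qty=10): fills=none; bids=[-] asks=[#3:10@99 #2:7@103]
After op 4 [order #4] limit_sell(price=96, qty=3): fills=none; bids=[-] asks=[#4:3@96 #3:10@99 #2:7@103]
After op 5 [order #5] limit_sell(price=103, qty=3): fills=none; bids=[-] asks=[#4:3@96 #3:10@99 #2:7@103 #5:3@103]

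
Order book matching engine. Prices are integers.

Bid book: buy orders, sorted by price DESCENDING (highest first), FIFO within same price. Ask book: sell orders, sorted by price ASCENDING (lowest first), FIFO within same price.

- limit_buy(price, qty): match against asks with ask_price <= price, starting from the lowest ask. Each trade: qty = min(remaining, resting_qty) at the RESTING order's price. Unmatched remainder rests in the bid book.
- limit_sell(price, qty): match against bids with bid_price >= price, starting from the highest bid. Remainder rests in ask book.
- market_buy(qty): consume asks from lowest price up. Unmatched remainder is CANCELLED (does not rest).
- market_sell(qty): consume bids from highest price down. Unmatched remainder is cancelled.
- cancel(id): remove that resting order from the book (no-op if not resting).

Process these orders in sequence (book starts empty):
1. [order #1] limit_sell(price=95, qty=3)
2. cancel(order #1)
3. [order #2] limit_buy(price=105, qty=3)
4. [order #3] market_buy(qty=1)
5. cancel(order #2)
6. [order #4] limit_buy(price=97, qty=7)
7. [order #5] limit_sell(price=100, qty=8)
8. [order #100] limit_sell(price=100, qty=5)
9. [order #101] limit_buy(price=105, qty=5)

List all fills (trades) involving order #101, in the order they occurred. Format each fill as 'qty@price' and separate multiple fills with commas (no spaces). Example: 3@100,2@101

Answer: 5@100

Derivation:
After op 1 [order #1] limit_sell(price=95, qty=3): fills=none; bids=[-] asks=[#1:3@95]
After op 2 cancel(order #1): fills=none; bids=[-] asks=[-]
After op 3 [order #2] limit_buy(price=105, qty=3): fills=none; bids=[#2:3@105] asks=[-]
After op 4 [order #3] market_buy(qty=1): fills=none; bids=[#2:3@105] asks=[-]
After op 5 cancel(order #2): fills=none; bids=[-] asks=[-]
After op 6 [order #4] limit_buy(price=97, qty=7): fills=none; bids=[#4:7@97] asks=[-]
After op 7 [order #5] limit_sell(price=100, qty=8): fills=none; bids=[#4:7@97] asks=[#5:8@100]
After op 8 [order #100] limit_sell(price=100, qty=5): fills=none; bids=[#4:7@97] asks=[#5:8@100 #100:5@100]
After op 9 [order #101] limit_buy(price=105, qty=5): fills=#101x#5:5@100; bids=[#4:7@97] asks=[#5:3@100 #100:5@100]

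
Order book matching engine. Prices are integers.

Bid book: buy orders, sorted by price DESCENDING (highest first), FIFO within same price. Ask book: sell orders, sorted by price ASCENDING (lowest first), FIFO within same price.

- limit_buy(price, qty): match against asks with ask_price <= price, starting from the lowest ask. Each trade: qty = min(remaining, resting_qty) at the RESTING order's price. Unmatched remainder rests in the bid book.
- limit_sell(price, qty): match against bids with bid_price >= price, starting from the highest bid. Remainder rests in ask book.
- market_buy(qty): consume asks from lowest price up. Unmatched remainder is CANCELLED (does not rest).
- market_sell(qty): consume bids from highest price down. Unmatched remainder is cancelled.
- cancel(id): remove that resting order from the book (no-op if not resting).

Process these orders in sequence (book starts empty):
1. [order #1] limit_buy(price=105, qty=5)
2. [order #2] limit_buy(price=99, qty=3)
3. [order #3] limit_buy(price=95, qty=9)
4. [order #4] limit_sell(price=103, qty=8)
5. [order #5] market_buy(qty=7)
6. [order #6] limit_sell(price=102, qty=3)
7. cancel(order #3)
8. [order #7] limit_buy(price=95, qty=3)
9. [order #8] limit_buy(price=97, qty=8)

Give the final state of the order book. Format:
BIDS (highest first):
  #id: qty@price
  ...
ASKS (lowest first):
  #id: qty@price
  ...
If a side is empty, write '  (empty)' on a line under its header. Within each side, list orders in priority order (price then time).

After op 1 [order #1] limit_buy(price=105, qty=5): fills=none; bids=[#1:5@105] asks=[-]
After op 2 [order #2] limit_buy(price=99, qty=3): fills=none; bids=[#1:5@105 #2:3@99] asks=[-]
After op 3 [order #3] limit_buy(price=95, qty=9): fills=none; bids=[#1:5@105 #2:3@99 #3:9@95] asks=[-]
After op 4 [order #4] limit_sell(price=103, qty=8): fills=#1x#4:5@105; bids=[#2:3@99 #3:9@95] asks=[#4:3@103]
After op 5 [order #5] market_buy(qty=7): fills=#5x#4:3@103; bids=[#2:3@99 #3:9@95] asks=[-]
After op 6 [order #6] limit_sell(price=102, qty=3): fills=none; bids=[#2:3@99 #3:9@95] asks=[#6:3@102]
After op 7 cancel(order #3): fills=none; bids=[#2:3@99] asks=[#6:3@102]
After op 8 [order #7] limit_buy(price=95, qty=3): fills=none; bids=[#2:3@99 #7:3@95] asks=[#6:3@102]
After op 9 [order #8] limit_buy(price=97, qty=8): fills=none; bids=[#2:3@99 #8:8@97 #7:3@95] asks=[#6:3@102]

Answer: BIDS (highest first):
  #2: 3@99
  #8: 8@97
  #7: 3@95
ASKS (lowest first):
  #6: 3@102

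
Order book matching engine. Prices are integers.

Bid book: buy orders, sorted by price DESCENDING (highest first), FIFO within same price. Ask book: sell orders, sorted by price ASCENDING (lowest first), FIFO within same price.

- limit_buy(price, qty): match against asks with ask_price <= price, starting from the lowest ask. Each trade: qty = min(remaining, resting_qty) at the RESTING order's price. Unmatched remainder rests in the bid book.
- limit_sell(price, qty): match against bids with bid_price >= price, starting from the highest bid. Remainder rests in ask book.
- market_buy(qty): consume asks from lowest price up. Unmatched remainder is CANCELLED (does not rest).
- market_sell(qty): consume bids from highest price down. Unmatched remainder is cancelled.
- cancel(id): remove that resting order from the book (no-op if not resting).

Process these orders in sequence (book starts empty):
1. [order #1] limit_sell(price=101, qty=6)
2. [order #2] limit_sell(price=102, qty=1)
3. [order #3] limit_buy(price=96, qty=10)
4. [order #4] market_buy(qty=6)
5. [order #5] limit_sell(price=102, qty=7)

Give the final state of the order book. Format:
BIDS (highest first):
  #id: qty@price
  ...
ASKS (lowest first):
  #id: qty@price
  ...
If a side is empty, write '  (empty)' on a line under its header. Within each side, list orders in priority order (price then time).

Answer: BIDS (highest first):
  #3: 10@96
ASKS (lowest first):
  #2: 1@102
  #5: 7@102

Derivation:
After op 1 [order #1] limit_sell(price=101, qty=6): fills=none; bids=[-] asks=[#1:6@101]
After op 2 [order #2] limit_sell(price=102, qty=1): fills=none; bids=[-] asks=[#1:6@101 #2:1@102]
After op 3 [order #3] limit_buy(price=96, qty=10): fills=none; bids=[#3:10@96] asks=[#1:6@101 #2:1@102]
After op 4 [order #4] market_buy(qty=6): fills=#4x#1:6@101; bids=[#3:10@96] asks=[#2:1@102]
After op 5 [order #5] limit_sell(price=102, qty=7): fills=none; bids=[#3:10@96] asks=[#2:1@102 #5:7@102]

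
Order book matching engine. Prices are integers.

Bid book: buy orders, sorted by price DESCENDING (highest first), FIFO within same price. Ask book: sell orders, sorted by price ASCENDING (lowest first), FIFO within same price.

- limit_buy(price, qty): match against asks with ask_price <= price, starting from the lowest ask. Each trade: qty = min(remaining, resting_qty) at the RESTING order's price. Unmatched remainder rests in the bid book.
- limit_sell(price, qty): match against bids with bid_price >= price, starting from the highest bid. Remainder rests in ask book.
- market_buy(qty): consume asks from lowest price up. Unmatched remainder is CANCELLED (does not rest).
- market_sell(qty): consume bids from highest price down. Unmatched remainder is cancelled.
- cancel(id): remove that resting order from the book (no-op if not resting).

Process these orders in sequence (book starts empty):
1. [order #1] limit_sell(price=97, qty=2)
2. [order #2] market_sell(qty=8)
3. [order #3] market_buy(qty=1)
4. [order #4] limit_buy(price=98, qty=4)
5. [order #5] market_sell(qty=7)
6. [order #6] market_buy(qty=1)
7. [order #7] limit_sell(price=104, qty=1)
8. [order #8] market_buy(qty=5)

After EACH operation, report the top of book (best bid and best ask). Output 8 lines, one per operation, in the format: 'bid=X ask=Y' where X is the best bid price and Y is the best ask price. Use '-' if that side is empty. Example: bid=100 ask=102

After op 1 [order #1] limit_sell(price=97, qty=2): fills=none; bids=[-] asks=[#1:2@97]
After op 2 [order #2] market_sell(qty=8): fills=none; bids=[-] asks=[#1:2@97]
After op 3 [order #3] market_buy(qty=1): fills=#3x#1:1@97; bids=[-] asks=[#1:1@97]
After op 4 [order #4] limit_buy(price=98, qty=4): fills=#4x#1:1@97; bids=[#4:3@98] asks=[-]
After op 5 [order #5] market_sell(qty=7): fills=#4x#5:3@98; bids=[-] asks=[-]
After op 6 [order #6] market_buy(qty=1): fills=none; bids=[-] asks=[-]
After op 7 [order #7] limit_sell(price=104, qty=1): fills=none; bids=[-] asks=[#7:1@104]
After op 8 [order #8] market_buy(qty=5): fills=#8x#7:1@104; bids=[-] asks=[-]

Answer: bid=- ask=97
bid=- ask=97
bid=- ask=97
bid=98 ask=-
bid=- ask=-
bid=- ask=-
bid=- ask=104
bid=- ask=-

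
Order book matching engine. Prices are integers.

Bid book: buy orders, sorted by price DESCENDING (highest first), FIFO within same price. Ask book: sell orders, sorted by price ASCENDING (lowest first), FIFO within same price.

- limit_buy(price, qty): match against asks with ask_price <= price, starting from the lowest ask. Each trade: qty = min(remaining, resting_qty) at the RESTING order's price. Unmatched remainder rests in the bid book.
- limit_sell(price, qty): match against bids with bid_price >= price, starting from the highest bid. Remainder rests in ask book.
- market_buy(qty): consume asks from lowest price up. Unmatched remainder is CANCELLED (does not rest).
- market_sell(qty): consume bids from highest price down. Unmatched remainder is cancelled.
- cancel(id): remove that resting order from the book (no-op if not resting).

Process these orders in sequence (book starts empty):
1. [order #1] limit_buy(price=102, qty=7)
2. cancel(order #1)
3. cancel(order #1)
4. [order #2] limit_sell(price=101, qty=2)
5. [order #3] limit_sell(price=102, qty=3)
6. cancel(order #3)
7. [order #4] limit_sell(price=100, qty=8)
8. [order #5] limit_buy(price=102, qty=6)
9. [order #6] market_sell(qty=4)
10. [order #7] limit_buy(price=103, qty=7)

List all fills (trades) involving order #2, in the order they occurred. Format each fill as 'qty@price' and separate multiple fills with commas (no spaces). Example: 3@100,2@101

After op 1 [order #1] limit_buy(price=102, qty=7): fills=none; bids=[#1:7@102] asks=[-]
After op 2 cancel(order #1): fills=none; bids=[-] asks=[-]
After op 3 cancel(order #1): fills=none; bids=[-] asks=[-]
After op 4 [order #2] limit_sell(price=101, qty=2): fills=none; bids=[-] asks=[#2:2@101]
After op 5 [order #3] limit_sell(price=102, qty=3): fills=none; bids=[-] asks=[#2:2@101 #3:3@102]
After op 6 cancel(order #3): fills=none; bids=[-] asks=[#2:2@101]
After op 7 [order #4] limit_sell(price=100, qty=8): fills=none; bids=[-] asks=[#4:8@100 #2:2@101]
After op 8 [order #5] limit_buy(price=102, qty=6): fills=#5x#4:6@100; bids=[-] asks=[#4:2@100 #2:2@101]
After op 9 [order #6] market_sell(qty=4): fills=none; bids=[-] asks=[#4:2@100 #2:2@101]
After op 10 [order #7] limit_buy(price=103, qty=7): fills=#7x#4:2@100 #7x#2:2@101; bids=[#7:3@103] asks=[-]

Answer: 2@101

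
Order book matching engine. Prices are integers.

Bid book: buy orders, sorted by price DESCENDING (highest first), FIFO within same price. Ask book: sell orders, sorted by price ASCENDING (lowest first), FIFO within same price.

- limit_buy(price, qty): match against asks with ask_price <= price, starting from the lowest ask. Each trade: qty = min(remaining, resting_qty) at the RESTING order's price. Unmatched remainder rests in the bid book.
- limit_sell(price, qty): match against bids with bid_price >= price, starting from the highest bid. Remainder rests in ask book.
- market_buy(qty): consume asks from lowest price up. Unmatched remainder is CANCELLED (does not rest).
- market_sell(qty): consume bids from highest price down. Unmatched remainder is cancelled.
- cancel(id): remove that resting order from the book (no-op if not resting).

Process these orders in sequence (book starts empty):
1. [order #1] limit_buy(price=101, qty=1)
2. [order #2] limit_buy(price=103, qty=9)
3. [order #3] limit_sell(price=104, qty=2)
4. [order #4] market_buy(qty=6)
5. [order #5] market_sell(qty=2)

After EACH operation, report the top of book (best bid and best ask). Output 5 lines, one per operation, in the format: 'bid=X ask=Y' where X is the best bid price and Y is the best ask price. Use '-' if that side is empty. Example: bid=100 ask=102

Answer: bid=101 ask=-
bid=103 ask=-
bid=103 ask=104
bid=103 ask=-
bid=103 ask=-

Derivation:
After op 1 [order #1] limit_buy(price=101, qty=1): fills=none; bids=[#1:1@101] asks=[-]
After op 2 [order #2] limit_buy(price=103, qty=9): fills=none; bids=[#2:9@103 #1:1@101] asks=[-]
After op 3 [order #3] limit_sell(price=104, qty=2): fills=none; bids=[#2:9@103 #1:1@101] asks=[#3:2@104]
After op 4 [order #4] market_buy(qty=6): fills=#4x#3:2@104; bids=[#2:9@103 #1:1@101] asks=[-]
After op 5 [order #5] market_sell(qty=2): fills=#2x#5:2@103; bids=[#2:7@103 #1:1@101] asks=[-]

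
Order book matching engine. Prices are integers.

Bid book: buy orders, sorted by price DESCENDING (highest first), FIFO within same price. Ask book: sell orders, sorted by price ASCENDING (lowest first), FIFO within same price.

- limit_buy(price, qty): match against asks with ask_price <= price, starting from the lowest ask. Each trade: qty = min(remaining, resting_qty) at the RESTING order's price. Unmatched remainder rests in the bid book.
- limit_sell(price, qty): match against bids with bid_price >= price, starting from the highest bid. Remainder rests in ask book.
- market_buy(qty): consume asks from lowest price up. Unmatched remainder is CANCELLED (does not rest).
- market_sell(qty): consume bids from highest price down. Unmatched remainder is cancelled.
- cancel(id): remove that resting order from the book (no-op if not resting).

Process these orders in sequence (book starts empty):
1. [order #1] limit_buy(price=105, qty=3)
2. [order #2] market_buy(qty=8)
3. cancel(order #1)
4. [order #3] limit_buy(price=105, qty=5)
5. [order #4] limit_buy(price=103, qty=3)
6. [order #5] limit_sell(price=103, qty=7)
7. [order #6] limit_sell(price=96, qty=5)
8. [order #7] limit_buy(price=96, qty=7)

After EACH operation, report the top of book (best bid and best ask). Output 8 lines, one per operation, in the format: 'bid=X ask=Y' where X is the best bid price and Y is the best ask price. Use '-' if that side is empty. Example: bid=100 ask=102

After op 1 [order #1] limit_buy(price=105, qty=3): fills=none; bids=[#1:3@105] asks=[-]
After op 2 [order #2] market_buy(qty=8): fills=none; bids=[#1:3@105] asks=[-]
After op 3 cancel(order #1): fills=none; bids=[-] asks=[-]
After op 4 [order #3] limit_buy(price=105, qty=5): fills=none; bids=[#3:5@105] asks=[-]
After op 5 [order #4] limit_buy(price=103, qty=3): fills=none; bids=[#3:5@105 #4:3@103] asks=[-]
After op 6 [order #5] limit_sell(price=103, qty=7): fills=#3x#5:5@105 #4x#5:2@103; bids=[#4:1@103] asks=[-]
After op 7 [order #6] limit_sell(price=96, qty=5): fills=#4x#6:1@103; bids=[-] asks=[#6:4@96]
After op 8 [order #7] limit_buy(price=96, qty=7): fills=#7x#6:4@96; bids=[#7:3@96] asks=[-]

Answer: bid=105 ask=-
bid=105 ask=-
bid=- ask=-
bid=105 ask=-
bid=105 ask=-
bid=103 ask=-
bid=- ask=96
bid=96 ask=-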